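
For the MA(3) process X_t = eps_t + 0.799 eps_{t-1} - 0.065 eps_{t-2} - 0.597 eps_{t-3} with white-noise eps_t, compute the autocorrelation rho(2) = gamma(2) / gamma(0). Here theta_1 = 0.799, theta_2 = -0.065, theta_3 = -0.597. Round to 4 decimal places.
\rho(2) = -0.2711

For an MA(q) process with theta_0 = 1, the autocovariance is
  gamma(k) = sigma^2 * sum_{i=0..q-k} theta_i * theta_{i+k},
and rho(k) = gamma(k) / gamma(0). Sigma^2 cancels.
  numerator   = (1)*(-0.065) + (0.799)*(-0.597) = -0.542003.
  denominator = (1)^2 + (0.799)^2 + (-0.065)^2 + (-0.597)^2 = 1.999035.
  rho(2) = -0.542003 / 1.999035 = -0.2711.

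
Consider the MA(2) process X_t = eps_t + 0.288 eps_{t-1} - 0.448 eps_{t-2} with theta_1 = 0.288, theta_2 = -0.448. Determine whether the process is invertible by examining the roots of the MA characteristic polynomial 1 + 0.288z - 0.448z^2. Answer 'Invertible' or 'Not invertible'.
\text{Invertible}

The MA(q) characteristic polynomial is P(z) = 1 + 0.288z - 0.448z^2.
Invertibility requires all roots to lie outside the unit circle, i.e. |z| > 1 for every root.
Set 1 + (0.288) z + (-0.448) z^2 = 0, i.e. a z^2 + b z + c = 0 with a = -0.448, b = 0.288, c = 1.
Discriminant D = b^2 - 4ac = (0.288)^2 - 4*(-0.448)*1 = 0.082944 - (-1.792) = 1.874944.
D >= 0, so the roots are real: z = (-b +/- sqrt(D)) / (2a) = (-0.288 +/- 1.369286) / (-0.896).
  z_1 = (-0.288 + 1.369286) / (-0.896) = -1.2068,   |z_1| = 1.2068.
  z_2 = (-0.288 - 1.369286) / (-0.896) = 1.8496,   |z_2| = 1.8496.
Moduli of all roots: 1.2068, 1.8496.
All moduli strictly greater than 1? Yes.
Verdict: Invertible.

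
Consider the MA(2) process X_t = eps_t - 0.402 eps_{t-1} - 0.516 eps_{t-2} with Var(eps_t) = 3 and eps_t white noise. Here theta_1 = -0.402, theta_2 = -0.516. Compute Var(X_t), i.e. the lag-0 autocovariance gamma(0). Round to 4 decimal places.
\gamma(0) = 4.2836

For an MA(q) process X_t = eps_t + sum_i theta_i eps_{t-i} with
Var(eps_t) = sigma^2, the variance is
  gamma(0) = sigma^2 * (1 + sum_i theta_i^2).
  sum_i theta_i^2 = (-0.402)^2 + (-0.516)^2 = 0.161604 + 0.266256 = 0.42786.
  gamma(0) = 3 * (1 + 0.42786) = 3 * 1.42786 = 4.28358, which rounds to 4.2836.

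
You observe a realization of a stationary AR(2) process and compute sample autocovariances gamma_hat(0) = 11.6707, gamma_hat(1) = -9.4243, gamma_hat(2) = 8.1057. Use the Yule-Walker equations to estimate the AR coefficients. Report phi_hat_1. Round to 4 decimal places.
\hat\phi_{1} = -0.7090

The Yule-Walker equations for an AR(p) process read, in matrix form,
  Gamma_p phi = r_p,   with   (Gamma_p)_{ij} = gamma(|i - j|),
                       (r_p)_i = gamma(i),   i,j = 1..p.
Substitute the sample gammas (Toeplitz matrix and right-hand side of size 2):
  Gamma_p = [[11.6707, -9.4243], [-9.4243, 11.6707]]
  r_p     = [-9.4243, 8.1057]
Written out:
  11.6707 phi_1 - 9.4243 phi_2 = -9.4243
  -9.4243 phi_1 + 11.6707 phi_2 = 8.1057
Solve by Cramer's rule:
  det = gamma(0)^2 - gamma(1)^2 = (11.6707)^2 - (-9.4243)^2 = 136.20523849 - 88.81743049 = 47.387808
  phi_hat_1 = [gamma(1) gamma(0) - gamma(1) gamma(2)] / det = [(-9.4243)(11.6707) - (-9.4243)(8.1057)] / 47.387808 = -33.5976295 / 47.387808 = -0.709
  phi_hat_2 = [gamma(0) gamma(2) - gamma(1)^2] / det = [(11.6707)(8.1057) - (-9.4243)^2] / 47.387808 = 5.7817625 / 47.387808 = 0.122
So phi_hat = [-0.7090, 0.1220].
Therefore phi_hat_1 = -0.7090.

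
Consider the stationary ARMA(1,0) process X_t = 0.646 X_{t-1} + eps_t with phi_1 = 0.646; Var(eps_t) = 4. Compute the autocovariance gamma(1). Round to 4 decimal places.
\gamma(1) = 4.4347

Multiply the model equation by X_{t-k} and take expectations. With theta_0 = psi_0 = 1 and psi_j the MA(infinity) weights, this gives
  gamma(k) - sum_i phi_i gamma(k-i) = c_k,
  c_k = sigma^2 * sum_{j=k..q} theta_j psi_{j-k}   (c_k = 0 for k > q),
using gamma(-m) = gamma(m).
Pure AR (q = 0): c_0 = sigma^2 = 4, c_k = 0 for k >= 1.
Equations for k = 0 and k = 1 (AR order 1):
  gamma(0) = phi_1 gamma(1) + c_0
  gamma(1) = phi_1 gamma(0) + c_1
Substituting the second into the first: gamma(0) (1 - phi_1^2) = c_0 + phi_1 c_1, so
  gamma(0) = c_0 / (1 - phi_1^2) = 4 / (1 - (0.646)^2) = 4 / 0.582684 = 6.864784.
  gamma(1) = phi_1 gamma(0) = (0.646)(6.864784) = 4.434651.
Therefore gamma(1) = 4.4347 (to 4 decimal places).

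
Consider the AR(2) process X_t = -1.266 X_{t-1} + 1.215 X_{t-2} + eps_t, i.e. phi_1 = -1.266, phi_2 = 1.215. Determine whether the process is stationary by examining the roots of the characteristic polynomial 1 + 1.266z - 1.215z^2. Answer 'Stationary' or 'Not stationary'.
\text{Not stationary}

The AR(p) characteristic polynomial is P(z) = 1 + 1.266z - 1.215z^2.
Stationarity requires all roots to lie outside the unit circle, i.e. |z| > 1 for every root.
Set 1 + (1.266) z + (-1.215) z^2 = 0, i.e. a z^2 + b z + c = 0 with a = -1.215, b = 1.266, c = 1.
Discriminant D = b^2 - 4ac = (1.266)^2 - 4*(-1.215)*1 = 1.602756 - (-4.86) = 6.462756.
D >= 0, so the roots are real: z = (-b +/- sqrt(D)) / (2a) = (-1.266 +/- 2.542195) / (-2.43).
  z_1 = (-1.266 + 2.542195) / (-2.43) = -0.5252,   |z_1| = 0.5252.
  z_2 = (-1.266 - 2.542195) / (-2.43) = 1.5672,   |z_2| = 1.5672.
Moduli of all roots: 0.5252, 1.5672.
All moduli strictly greater than 1? No.
Verdict: Not stationary.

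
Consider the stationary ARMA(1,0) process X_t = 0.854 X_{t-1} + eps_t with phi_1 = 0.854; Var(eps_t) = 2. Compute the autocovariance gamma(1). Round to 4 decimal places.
\gamma(1) = 6.3099

Multiply the model equation by X_{t-k} and take expectations. With theta_0 = psi_0 = 1 and psi_j the MA(infinity) weights, this gives
  gamma(k) - sum_i phi_i gamma(k-i) = c_k,
  c_k = sigma^2 * sum_{j=k..q} theta_j psi_{j-k}   (c_k = 0 for k > q),
using gamma(-m) = gamma(m).
Pure AR (q = 0): c_0 = sigma^2 = 2, c_k = 0 for k >= 1.
Equations for k = 0 and k = 1 (AR order 1):
  gamma(0) = phi_1 gamma(1) + c_0
  gamma(1) = phi_1 gamma(0) + c_1
Substituting the second into the first: gamma(0) (1 - phi_1^2) = c_0 + phi_1 c_1, so
  gamma(0) = c_0 / (1 - phi_1^2) = 2 / (1 - (0.854)^2) = 2 / 0.270684 = 7.388689.
  gamma(1) = phi_1 gamma(0) = (0.854)(7.388689) = 6.309941.
Therefore gamma(1) = 6.3099 (to 4 decimal places).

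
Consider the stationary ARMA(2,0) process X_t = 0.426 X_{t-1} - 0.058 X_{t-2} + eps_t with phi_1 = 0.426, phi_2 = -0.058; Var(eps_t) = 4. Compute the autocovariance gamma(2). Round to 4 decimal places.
\gamma(2) = 0.5438

Multiply the model equation by X_{t-k} and take expectations. With theta_0 = psi_0 = 1 and psi_j the MA(infinity) weights, this gives
  gamma(k) - sum_i phi_i gamma(k-i) = c_k,
  c_k = sigma^2 * sum_{j=k..q} theta_j psi_{j-k}   (c_k = 0 for k > q),
using gamma(-m) = gamma(m).
Pure AR (q = 0): c_0 = sigma^2 = 4, c_k = 0 for k >= 1.
Equations for k = 0, 1, 2 (AR order 2, c_2 = 0):
  (E0) gamma(0) = phi_1 gamma(1) + phi_2 gamma(2) + c_0
  (E1) gamma(1) = phi_1 gamma(0) + phi_2 gamma(1) + c_1
  (E2) gamma(2) = phi_1 gamma(1) + phi_2 gamma(0)
From (E1): gamma(1) = A gamma(0) + B with
  A = phi_1 / (1 - phi_2) = 0.426 / 1.058 = 0.402647,   B = c_1 / (1 - phi_2) = 0 / 1.058 = 0.
Insert (E2) into (E0): gamma(0) (1 - phi_2^2) = phi_1 (1 + phi_2) gamma(1) + c_0.
  phi_1 (1 + phi_2) = (0.426)(0.942) = 0.401292,   1 - phi_2^2 = 0.996636.
Replace gamma(1) by A gamma(0) + B and collect gamma(0):
  gamma(0) [0.996636 - (0.401292)(0.402647)] = c_0 = 4
  gamma(0) * 0.835057 = 4
  gamma(0) = 4 / 0.835057 = 4.790091.
  gamma(1) = A gamma(0) = (0.402647)(4.790091) = 1.928713.
  gamma(2) = phi_1 gamma(1) + phi_2 gamma(0) = (0.426)(1.928713) + (-0.058)(4.790091) = 0.543807.
Therefore gamma(2) = 0.5438 (to 4 decimal places).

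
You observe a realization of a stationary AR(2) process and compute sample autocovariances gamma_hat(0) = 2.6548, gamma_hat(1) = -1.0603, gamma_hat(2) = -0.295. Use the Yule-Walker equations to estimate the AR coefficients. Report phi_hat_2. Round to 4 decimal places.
\hat\phi_{2} = -0.3220

The Yule-Walker equations for an AR(p) process read, in matrix form,
  Gamma_p phi = r_p,   with   (Gamma_p)_{ij} = gamma(|i - j|),
                       (r_p)_i = gamma(i),   i,j = 1..p.
Substitute the sample gammas (Toeplitz matrix and right-hand side of size 2):
  Gamma_p = [[2.6548, -1.0603], [-1.0603, 2.6548]]
  r_p     = [-1.0603, -0.295]
Written out:
  2.6548 phi_1 - 1.0603 phi_2 = -1.0603
  -1.0603 phi_1 + 2.6548 phi_2 = -0.295
Solve by Cramer's rule:
  det = gamma(0)^2 - gamma(1)^2 = (2.6548)^2 - (-1.0603)^2 = 7.04796304 - 1.12423609 = 5.92372695
  phi_hat_1 = [gamma(1) gamma(0) - gamma(1) gamma(2)] / det = [(-1.0603)(2.6548) - (-1.0603)(-0.295)] / 5.92372695 = -3.12767294 / 5.92372695 = -0.528
  phi_hat_2 = [gamma(0) gamma(2) - gamma(1)^2] / det = [(2.6548)(-0.295) - (-1.0603)^2] / 5.92372695 = -1.90740209 / 5.92372695 = -0.322
So phi_hat = [-0.5280, -0.3220].
Therefore phi_hat_2 = -0.3220.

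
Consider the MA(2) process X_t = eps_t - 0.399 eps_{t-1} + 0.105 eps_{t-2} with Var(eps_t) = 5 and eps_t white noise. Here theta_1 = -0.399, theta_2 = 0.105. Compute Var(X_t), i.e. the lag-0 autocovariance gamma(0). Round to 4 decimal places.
\gamma(0) = 5.8511

For an MA(q) process X_t = eps_t + sum_i theta_i eps_{t-i} with
Var(eps_t) = sigma^2, the variance is
  gamma(0) = sigma^2 * (1 + sum_i theta_i^2).
  sum_i theta_i^2 = (-0.399)^2 + (0.105)^2 = 0.159201 + 0.011025 = 0.170226.
  gamma(0) = 5 * (1 + 0.170226) = 5 * 1.170226 = 5.85113, which rounds to 5.8511.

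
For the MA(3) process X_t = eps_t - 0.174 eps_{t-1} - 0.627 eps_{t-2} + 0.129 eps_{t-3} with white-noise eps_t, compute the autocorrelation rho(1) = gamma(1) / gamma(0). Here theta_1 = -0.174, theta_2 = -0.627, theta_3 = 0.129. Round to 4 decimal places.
\rho(1) = -0.1012

For an MA(q) process with theta_0 = 1, the autocovariance is
  gamma(k) = sigma^2 * sum_{i=0..q-k} theta_i * theta_{i+k},
and rho(k) = gamma(k) / gamma(0). Sigma^2 cancels.
  numerator   = (1)*(-0.174) + (-0.174)*(-0.627) + (-0.627)*(0.129) = -0.145785.
  denominator = (1)^2 + (-0.174)^2 + (-0.627)^2 + (0.129)^2 = 1.440046.
  rho(1) = -0.145785 / 1.440046 = -0.1012.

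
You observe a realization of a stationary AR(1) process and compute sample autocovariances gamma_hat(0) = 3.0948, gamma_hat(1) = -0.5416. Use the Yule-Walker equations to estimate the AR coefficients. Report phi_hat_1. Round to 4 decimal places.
\hat\phi_{1} = -0.1750

The Yule-Walker equations for an AR(p) process read, in matrix form,
  Gamma_p phi = r_p,   with   (Gamma_p)_{ij} = gamma(|i - j|),
                       (r_p)_i = gamma(i),   i,j = 1..p.
Substitute the sample gammas (Toeplitz matrix and right-hand side of size 1):
  Gamma_p = [[3.0948]]
  r_p     = [-0.5416]
With p = 1 this is the single equation gamma(0) phi_1 = gamma(1):
  phi_hat_1 = gamma(1) / gamma(0) = -0.5416 / 3.0948 = -0.1750.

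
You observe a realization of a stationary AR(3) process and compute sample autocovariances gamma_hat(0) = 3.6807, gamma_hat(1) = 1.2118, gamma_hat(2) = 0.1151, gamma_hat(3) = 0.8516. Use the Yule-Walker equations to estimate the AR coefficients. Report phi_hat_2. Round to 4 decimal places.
\hat\phi_{2} = -0.1870

The Yule-Walker equations for an AR(p) process read, in matrix form,
  Gamma_p phi = r_p,   with   (Gamma_p)_{ij} = gamma(|i - j|),
                       (r_p)_i = gamma(i),   i,j = 1..p.
Substitute the sample gammas (Toeplitz matrix and right-hand side of size 3):
  Gamma_p = [[3.6807, 1.2118, 0.1151], [1.2118, 3.6807, 1.2118], [0.1151, 1.2118, 3.6807]]
  r_p     = [1.2118, 0.1151, 0.8516]
Written out (R1..R3):
  (R1) 3.6807 phi_1 + 1.2118 phi_2 + 0.1151 phi_3 = 1.2118
  (R2) 1.2118 phi_1 + 3.6807 phi_2 + 1.2118 phi_3 = 0.1151
  (R3) 0.1151 phi_1 + 1.2118 phi_2 + 3.6807 phi_3 = 0.8516
Gaussian elimination:
  R2 <- R2 - (1.2118/3.6807) R1 = R2 - (0.329231) R1:  3.281738 phi_2 + 1.173906 phi_3 = -0.283862
  R3 <- R3 - (0.1151/3.6807) R1 = R3 - (0.031271) R1:  1.173906 phi_2 + 3.677101 phi_3 = 0.813706
  R3 <- R3 - (1.173906/3.281738) R2 = R3 - (0.357708) R2:  3.257185 phi_3 = 0.915245
Back-substitution:
  phi_hat_3 = 0.915245 / 3.257185 = 0.280993
  phi_hat_2 = (-0.283862 - (1.173906)(0.280993)) / 3.281738 = -0.187011
  phi_hat_1 = (1.2118 - (1.2118)(-0.187011) - (0.1151)(0.280993)) / 3.6807 = 0.382014
So phi_hat = [0.3820, -0.1870, 0.2810].
Therefore phi_hat_2 = -0.1870.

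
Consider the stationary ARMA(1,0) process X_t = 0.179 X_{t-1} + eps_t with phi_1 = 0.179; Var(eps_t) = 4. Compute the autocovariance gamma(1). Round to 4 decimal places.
\gamma(1) = 0.7397

Multiply the model equation by X_{t-k} and take expectations. With theta_0 = psi_0 = 1 and psi_j the MA(infinity) weights, this gives
  gamma(k) - sum_i phi_i gamma(k-i) = c_k,
  c_k = sigma^2 * sum_{j=k..q} theta_j psi_{j-k}   (c_k = 0 for k > q),
using gamma(-m) = gamma(m).
Pure AR (q = 0): c_0 = sigma^2 = 4, c_k = 0 for k >= 1.
Equations for k = 0 and k = 1 (AR order 1):
  gamma(0) = phi_1 gamma(1) + c_0
  gamma(1) = phi_1 gamma(0) + c_1
Substituting the second into the first: gamma(0) (1 - phi_1^2) = c_0 + phi_1 c_1, so
  gamma(0) = c_0 / (1 - phi_1^2) = 4 / (1 - (0.179)^2) = 4 / 0.967959 = 4.132406.
  gamma(1) = phi_1 gamma(0) = (0.179)(4.132406) = 0.739701.
Therefore gamma(1) = 0.7397 (to 4 decimal places).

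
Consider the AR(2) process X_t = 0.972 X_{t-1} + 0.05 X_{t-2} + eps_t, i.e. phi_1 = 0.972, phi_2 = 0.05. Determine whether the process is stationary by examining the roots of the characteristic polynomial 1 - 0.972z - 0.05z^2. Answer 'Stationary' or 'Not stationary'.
\text{Not stationary}

The AR(p) characteristic polynomial is P(z) = 1 - 0.972z - 0.05z^2.
Stationarity requires all roots to lie outside the unit circle, i.e. |z| > 1 for every root.
Set 1 + (-0.972) z + (-0.05) z^2 = 0, i.e. a z^2 + b z + c = 0 with a = -0.05, b = -0.972, c = 1.
Discriminant D = b^2 - 4ac = (-0.972)^2 - 4*(-0.05)*1 = 0.944784 - (-0.2) = 1.144784.
D >= 0, so the roots are real: z = (-b +/- sqrt(D)) / (2a) = (0.972 +/- 1.069946) / (-0.1).
  z_1 = (0.972 + 1.069946) / (-0.1) = -20.4195,   |z_1| = 20.4195.
  z_2 = (0.972 - 1.069946) / (-0.1) = 0.9795,   |z_2| = 0.9795.
Moduli of all roots: 20.4195, 0.9795.
All moduli strictly greater than 1? No.
Verdict: Not stationary.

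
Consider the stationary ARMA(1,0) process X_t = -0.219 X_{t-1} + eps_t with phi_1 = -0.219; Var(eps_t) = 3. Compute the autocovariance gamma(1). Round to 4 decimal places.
\gamma(1) = -0.6901

Multiply the model equation by X_{t-k} and take expectations. With theta_0 = psi_0 = 1 and psi_j the MA(infinity) weights, this gives
  gamma(k) - sum_i phi_i gamma(k-i) = c_k,
  c_k = sigma^2 * sum_{j=k..q} theta_j psi_{j-k}   (c_k = 0 for k > q),
using gamma(-m) = gamma(m).
Pure AR (q = 0): c_0 = sigma^2 = 3, c_k = 0 for k >= 1.
Equations for k = 0 and k = 1 (AR order 1):
  gamma(0) = phi_1 gamma(1) + c_0
  gamma(1) = phi_1 gamma(0) + c_1
Substituting the second into the first: gamma(0) (1 - phi_1^2) = c_0 + phi_1 c_1, so
  gamma(0) = c_0 / (1 - phi_1^2) = 3 / (1 - (-0.219)^2) = 3 / 0.952039 = 3.151131.
  gamma(1) = phi_1 gamma(0) = (-0.219)(3.151131) = -0.690098.
Therefore gamma(1) = -0.6901 (to 4 decimal places).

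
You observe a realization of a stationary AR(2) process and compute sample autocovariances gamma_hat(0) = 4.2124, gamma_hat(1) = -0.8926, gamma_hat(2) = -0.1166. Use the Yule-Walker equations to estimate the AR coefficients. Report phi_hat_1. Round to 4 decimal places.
\hat\phi_{1} = -0.2280

The Yule-Walker equations for an AR(p) process read, in matrix form,
  Gamma_p phi = r_p,   with   (Gamma_p)_{ij} = gamma(|i - j|),
                       (r_p)_i = gamma(i),   i,j = 1..p.
Substitute the sample gammas (Toeplitz matrix and right-hand side of size 2):
  Gamma_p = [[4.2124, -0.8926], [-0.8926, 4.2124]]
  r_p     = [-0.8926, -0.1166]
Written out:
  4.2124 phi_1 - 0.8926 phi_2 = -0.8926
  -0.8926 phi_1 + 4.2124 phi_2 = -0.1166
Solve by Cramer's rule:
  det = gamma(0)^2 - gamma(1)^2 = (4.2124)^2 - (-0.8926)^2 = 17.74431376 - 0.79673476 = 16.947579
  phi_hat_1 = [gamma(1) gamma(0) - gamma(1) gamma(2)] / det = [(-0.8926)(4.2124) - (-0.8926)(-0.1166)] / 16.947579 = -3.8640654 / 16.947579 = -0.228
  phi_hat_2 = [gamma(0) gamma(2) - gamma(1)^2] / det = [(4.2124)(-0.1166) - (-0.8926)^2] / 16.947579 = -1.2879006 / 16.947579 = -0.076
So phi_hat = [-0.2280, -0.0760].
Therefore phi_hat_1 = -0.2280.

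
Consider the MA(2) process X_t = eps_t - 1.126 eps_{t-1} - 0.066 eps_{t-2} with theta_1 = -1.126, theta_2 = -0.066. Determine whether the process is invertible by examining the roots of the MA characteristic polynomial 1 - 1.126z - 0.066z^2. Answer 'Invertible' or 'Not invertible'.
\text{Not invertible}

The MA(q) characteristic polynomial is P(z) = 1 - 1.126z - 0.066z^2.
Invertibility requires all roots to lie outside the unit circle, i.e. |z| > 1 for every root.
Set 1 + (-1.126) z + (-0.066) z^2 = 0, i.e. a z^2 + b z + c = 0 with a = -0.066, b = -1.126, c = 1.
Discriminant D = b^2 - 4ac = (-1.126)^2 - 4*(-0.066)*1 = 1.267876 - (-0.264) = 1.531876.
D >= 0, so the roots are real: z = (-b +/- sqrt(D)) / (2a) = (1.126 +/- 1.23769) / (-0.132).
  z_1 = (1.126 + 1.23769) / (-0.132) = -17.9067,   |z_1| = 17.9067.
  z_2 = (1.126 - 1.23769) / (-0.132) = 0.8461,   |z_2| = 0.8461.
Moduli of all roots: 17.9067, 0.8461.
All moduli strictly greater than 1? No.
Verdict: Not invertible.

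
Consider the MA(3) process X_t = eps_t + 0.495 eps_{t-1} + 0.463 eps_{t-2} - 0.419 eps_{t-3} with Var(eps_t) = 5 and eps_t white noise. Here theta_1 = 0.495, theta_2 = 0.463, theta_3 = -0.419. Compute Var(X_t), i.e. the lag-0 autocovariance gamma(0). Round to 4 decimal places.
\gamma(0) = 8.1748

For an MA(q) process X_t = eps_t + sum_i theta_i eps_{t-i} with
Var(eps_t) = sigma^2, the variance is
  gamma(0) = sigma^2 * (1 + sum_i theta_i^2).
  sum_i theta_i^2 = (0.495)^2 + (0.463)^2 + (-0.419)^2 = 0.245025 + 0.214369 + 0.175561 = 0.634955.
  gamma(0) = 5 * (1 + 0.634955) = 5 * 1.634955 = 8.174775, which rounds to 8.1748.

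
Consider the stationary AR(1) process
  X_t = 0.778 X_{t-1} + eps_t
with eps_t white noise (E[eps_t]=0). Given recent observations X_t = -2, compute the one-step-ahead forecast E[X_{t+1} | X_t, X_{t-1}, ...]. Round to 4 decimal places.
E[X_{t+1} \mid \mathcal F_t] = -1.5560

For an AR(p) model X_t = c + sum_i phi_i X_{t-i} + eps_t, the
one-step-ahead conditional mean is
  E[X_{t+1} | X_t, ...] = c + sum_i phi_i X_{t+1-i}.
Substitute known values:
  E[X_{t+1} | ...] = (0.778) * (-2)
                   = -1.5560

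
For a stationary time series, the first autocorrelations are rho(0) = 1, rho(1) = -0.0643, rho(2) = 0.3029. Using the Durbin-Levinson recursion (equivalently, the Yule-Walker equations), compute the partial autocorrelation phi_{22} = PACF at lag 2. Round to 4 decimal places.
\phi_{22} = 0.3000

The PACF at lag k is phi_{kk}, the last component of the solution
to the Yule-Walker system G_k phi = r_k where
  (G_k)_{ij} = rho(|i - j|), (r_k)_i = rho(i), i,j = 1..k.
Equivalently, Durbin-Levinson gives phi_{kk} iteratively:
  phi_{11} = rho(1)
  phi_{kk} = [rho(k) - sum_{j=1..k-1} phi_{k-1,j} rho(k-j)]
            / [1 - sum_{j=1..k-1} phi_{k-1,j} rho(j)],
  phi_{k,j} = phi_{k-1,j} - phi_{kk} phi_{k-1,k-j},  j = 1..k-1.
Step k = 1:
  phi_11 = rho(1) = -0.0643.
Step k = 2:
  phi_22 = [rho(2) - phi_11 rho(1)] / [1 - phi_11 rho(1)] = [0.3029 - (-0.0643)(-0.0643)] / [1 - (-0.0643)(-0.0643)]
         = 0.29876551 / 0.99586551 = 0.3.
Therefore phi_{22} = 0.3000.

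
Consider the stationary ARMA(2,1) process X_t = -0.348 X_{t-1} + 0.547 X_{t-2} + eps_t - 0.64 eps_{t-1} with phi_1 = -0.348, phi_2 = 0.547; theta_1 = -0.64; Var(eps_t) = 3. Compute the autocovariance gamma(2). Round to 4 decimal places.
\gamma(2) = 21.8284

Multiply the model equation by X_{t-k} and take expectations. With theta_0 = psi_0 = 1 and psi_j the MA(infinity) weights, this gives
  gamma(k) - sum_i phi_i gamma(k-i) = c_k,
  c_k = sigma^2 * sum_{j=k..q} theta_j psi_{j-k}   (c_k = 0 for k > q),
using gamma(-m) = gamma(m).
psi-weights needed (psi_j = theta_j + sum_i phi_i psi_{j-i}):
  psi_1 = theta_1 + phi_1 = -0.64 + (-0.348) = -0.988
Right-hand sides:
  c_0 = sigma^2 (1 + theta_1 psi_1) = 3 * (1 + (-0.64)(-0.988)) = 3 * 1.63232 = 4.89696
  c_1 = sigma^2 theta_1 = 3 * (-0.64) = -1.92
  c_2 = 0
Equations for k = 0, 1, 2 (AR order 2, c_2 = 0):
  (E0) gamma(0) = phi_1 gamma(1) + phi_2 gamma(2) + c_0
  (E1) gamma(1) = phi_1 gamma(0) + phi_2 gamma(1) + c_1
  (E2) gamma(2) = phi_1 gamma(1) + phi_2 gamma(0)
From (E1): gamma(1) = A gamma(0) + B with
  A = phi_1 / (1 - phi_2) = -0.348 / 0.453 = -0.768212,   B = c_1 / (1 - phi_2) = -1.92 / 0.453 = -4.238411.
Insert (E2) into (E0): gamma(0) (1 - phi_2^2) = phi_1 (1 + phi_2) gamma(1) + c_0.
  phi_1 (1 + phi_2) = (-0.348)(1.547) = -0.538356,   1 - phi_2^2 = 0.700791.
Replace gamma(1) by A gamma(0) + B and collect gamma(0):
  gamma(0) [0.700791 - (-0.538356)(-0.768212)] = (-0.538356)(-4.238411) + 4.89696
  gamma(0) * 0.28722 = 7.178734
  gamma(0) = 7.178734 / 0.28722 = 24.993894.
  gamma(1) = A gamma(0) + B = (-0.768212)(24.993894) + (-4.238411) = -23.439018.
  gamma(2) = phi_1 gamma(1) + phi_2 gamma(0) = (-0.348)(-23.439018) + (0.547)(24.993894) = 21.828438.
Therefore gamma(2) = 21.8284 (to 4 decimal places).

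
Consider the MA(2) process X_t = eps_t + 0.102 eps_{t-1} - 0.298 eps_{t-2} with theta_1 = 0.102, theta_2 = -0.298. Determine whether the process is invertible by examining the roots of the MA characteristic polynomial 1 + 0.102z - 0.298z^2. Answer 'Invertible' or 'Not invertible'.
\text{Invertible}

The MA(q) characteristic polynomial is P(z) = 1 + 0.102z - 0.298z^2.
Invertibility requires all roots to lie outside the unit circle, i.e. |z| > 1 for every root.
Set 1 + (0.102) z + (-0.298) z^2 = 0, i.e. a z^2 + b z + c = 0 with a = -0.298, b = 0.102, c = 1.
Discriminant D = b^2 - 4ac = (0.102)^2 - 4*(-0.298)*1 = 0.010404 - (-1.192) = 1.202404.
D >= 0, so the roots are real: z = (-b +/- sqrt(D)) / (2a) = (-0.102 +/- 1.096542) / (-0.596).
  z_1 = (-0.102 + 1.096542) / (-0.596) = -1.6687,   |z_1| = 1.6687.
  z_2 = (-0.102 - 1.096542) / (-0.596) = 2.011,   |z_2| = 2.011.
Moduli of all roots: 1.6687, 2.0110.
All moduli strictly greater than 1? Yes.
Verdict: Invertible.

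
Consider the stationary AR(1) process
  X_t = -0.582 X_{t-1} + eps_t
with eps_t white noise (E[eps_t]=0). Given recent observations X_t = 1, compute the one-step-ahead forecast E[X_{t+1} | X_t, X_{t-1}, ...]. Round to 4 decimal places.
E[X_{t+1} \mid \mathcal F_t] = -0.5820

For an AR(p) model X_t = c + sum_i phi_i X_{t-i} + eps_t, the
one-step-ahead conditional mean is
  E[X_{t+1} | X_t, ...] = c + sum_i phi_i X_{t+1-i}.
Substitute known values:
  E[X_{t+1} | ...] = (-0.582) * (1)
                   = -0.5820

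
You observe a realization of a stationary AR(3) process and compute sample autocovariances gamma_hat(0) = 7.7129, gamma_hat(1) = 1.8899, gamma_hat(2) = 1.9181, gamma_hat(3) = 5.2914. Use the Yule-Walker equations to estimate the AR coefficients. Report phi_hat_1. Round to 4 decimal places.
\hat\phi_{1} = 0.0650

The Yule-Walker equations for an AR(p) process read, in matrix form,
  Gamma_p phi = r_p,   with   (Gamma_p)_{ij} = gamma(|i - j|),
                       (r_p)_i = gamma(i),   i,j = 1..p.
Substitute the sample gammas (Toeplitz matrix and right-hand side of size 3):
  Gamma_p = [[7.7129, 1.8899, 1.9181], [1.8899, 7.7129, 1.8899], [1.9181, 1.8899, 7.7129]]
  r_p     = [1.8899, 1.9181, 5.2914]
Written out (R1..R3):
  (R1) 7.7129 phi_1 + 1.8899 phi_2 + 1.9181 phi_3 = 1.8899
  (R2) 1.8899 phi_1 + 7.7129 phi_2 + 1.8899 phi_3 = 1.9181
  (R3) 1.9181 phi_1 + 1.8899 phi_2 + 7.7129 phi_3 = 5.2914
Gaussian elimination:
  R2 <- R2 - (1.8899/7.7129) R1 = R2 - (0.245031) R1:  7.249816 phi_2 + 1.419906 phi_3 = 1.455016
  R3 <- R3 - (1.9181/7.7129) R1 = R3 - (0.248687) R1:  1.419906 phi_2 + 7.235893 phi_3 = 4.821406
  R3 <- R3 - (1.419906/7.249816) R2 = R3 - (0.195854) R2:  6.957799 phi_3 = 4.536435
Back-substitution:
  phi_hat_3 = 4.536435 / 6.957799 = 0.651993
  phi_hat_2 = (1.455016 - (1.419906)(0.651993)) / 7.249816 = 0.073001
  phi_hat_1 = (1.8899 - (1.8899)(0.073001) - (1.9181)(0.651993)) / 7.7129 = 0.065001
So phi_hat = [0.0650, 0.0730, 0.6520].
Therefore phi_hat_1 = 0.0650.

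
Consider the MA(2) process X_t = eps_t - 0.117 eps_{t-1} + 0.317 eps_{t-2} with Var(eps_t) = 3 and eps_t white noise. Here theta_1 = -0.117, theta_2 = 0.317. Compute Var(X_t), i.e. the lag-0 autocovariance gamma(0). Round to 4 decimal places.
\gamma(0) = 3.3425

For an MA(q) process X_t = eps_t + sum_i theta_i eps_{t-i} with
Var(eps_t) = sigma^2, the variance is
  gamma(0) = sigma^2 * (1 + sum_i theta_i^2).
  sum_i theta_i^2 = (-0.117)^2 + (0.317)^2 = 0.013689 + 0.100489 = 0.114178.
  gamma(0) = 3 * (1 + 0.114178) = 3 * 1.114178 = 3.342534, which rounds to 3.3425.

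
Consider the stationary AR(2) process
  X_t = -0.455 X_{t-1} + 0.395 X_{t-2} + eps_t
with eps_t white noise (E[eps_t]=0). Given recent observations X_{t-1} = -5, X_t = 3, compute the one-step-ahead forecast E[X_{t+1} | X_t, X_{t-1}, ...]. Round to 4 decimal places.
E[X_{t+1} \mid \mathcal F_t] = -3.3400

For an AR(p) model X_t = c + sum_i phi_i X_{t-i} + eps_t, the
one-step-ahead conditional mean is
  E[X_{t+1} | X_t, ...] = c + sum_i phi_i X_{t+1-i}.
Substitute known values:
  E[X_{t+1} | ...] = (-0.455) * (3) + (0.395) * (-5)
                   = -3.3400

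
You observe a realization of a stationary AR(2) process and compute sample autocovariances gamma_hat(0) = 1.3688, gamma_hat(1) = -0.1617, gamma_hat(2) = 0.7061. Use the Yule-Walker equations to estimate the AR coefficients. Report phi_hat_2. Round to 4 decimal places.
\hat\phi_{2} = 0.5090

The Yule-Walker equations for an AR(p) process read, in matrix form,
  Gamma_p phi = r_p,   with   (Gamma_p)_{ij} = gamma(|i - j|),
                       (r_p)_i = gamma(i),   i,j = 1..p.
Substitute the sample gammas (Toeplitz matrix and right-hand side of size 2):
  Gamma_p = [[1.3688, -0.1617], [-0.1617, 1.3688]]
  r_p     = [-0.1617, 0.7061]
Written out:
  1.3688 phi_1 - 0.1617 phi_2 = -0.1617
  -0.1617 phi_1 + 1.3688 phi_2 = 0.7061
Solve by Cramer's rule:
  det = gamma(0)^2 - gamma(1)^2 = (1.3688)^2 - (-0.1617)^2 = 1.87361344 - 0.02614689 = 1.84746655
  phi_hat_1 = [gamma(1) gamma(0) - gamma(1) gamma(2)] / det = [(-0.1617)(1.3688) - (-0.1617)(0.7061)] / 1.84746655 = -0.10715859 / 1.84746655 = -0.058
  phi_hat_2 = [gamma(0) gamma(2) - gamma(1)^2] / det = [(1.3688)(0.7061) - (-0.1617)^2] / 1.84746655 = 0.94036279 / 1.84746655 = 0.509
So phi_hat = [-0.0580, 0.5090].
Therefore phi_hat_2 = 0.5090.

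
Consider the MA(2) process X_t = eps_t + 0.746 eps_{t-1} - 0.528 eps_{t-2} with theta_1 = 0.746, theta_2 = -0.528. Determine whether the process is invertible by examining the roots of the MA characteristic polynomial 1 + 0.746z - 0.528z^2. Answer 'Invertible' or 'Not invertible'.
\text{Not invertible}

The MA(q) characteristic polynomial is P(z) = 1 + 0.746z - 0.528z^2.
Invertibility requires all roots to lie outside the unit circle, i.e. |z| > 1 for every root.
Set 1 + (0.746) z + (-0.528) z^2 = 0, i.e. a z^2 + b z + c = 0 with a = -0.528, b = 0.746, c = 1.
Discriminant D = b^2 - 4ac = (0.746)^2 - 4*(-0.528)*1 = 0.556516 - (-2.112) = 2.668516.
D >= 0, so the roots are real: z = (-b +/- sqrt(D)) / (2a) = (-0.746 +/- 1.633559) / (-1.056).
  z_1 = (-0.746 + 1.633559) / (-1.056) = -0.8405,   |z_1| = 0.8405.
  z_2 = (-0.746 - 1.633559) / (-1.056) = 2.2534,   |z_2| = 2.2534.
Moduli of all roots: 0.8405, 2.2534.
All moduli strictly greater than 1? No.
Verdict: Not invertible.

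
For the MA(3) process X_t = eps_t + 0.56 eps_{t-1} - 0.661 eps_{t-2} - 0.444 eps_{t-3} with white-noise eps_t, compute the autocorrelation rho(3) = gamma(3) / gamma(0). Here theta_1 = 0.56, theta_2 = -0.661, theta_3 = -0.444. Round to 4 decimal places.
\rho(3) = -0.2280

For an MA(q) process with theta_0 = 1, the autocovariance is
  gamma(k) = sigma^2 * sum_{i=0..q-k} theta_i * theta_{i+k},
and rho(k) = gamma(k) / gamma(0). Sigma^2 cancels.
  numerator   = (1)*(-0.444) = -0.444.
  denominator = (1)^2 + (0.56)^2 + (-0.661)^2 + (-0.444)^2 = 1.947657.
  rho(3) = -0.444 / 1.947657 = -0.2280.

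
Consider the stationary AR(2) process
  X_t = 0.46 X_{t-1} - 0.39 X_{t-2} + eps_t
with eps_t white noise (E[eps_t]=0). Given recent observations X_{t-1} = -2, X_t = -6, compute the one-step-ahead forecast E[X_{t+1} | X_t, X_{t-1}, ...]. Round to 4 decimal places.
E[X_{t+1} \mid \mathcal F_t] = -1.9800

For an AR(p) model X_t = c + sum_i phi_i X_{t-i} + eps_t, the
one-step-ahead conditional mean is
  E[X_{t+1} | X_t, ...] = c + sum_i phi_i X_{t+1-i}.
Substitute known values:
  E[X_{t+1} | ...] = (0.46) * (-6) + (-0.39) * (-2)
                   = -1.9800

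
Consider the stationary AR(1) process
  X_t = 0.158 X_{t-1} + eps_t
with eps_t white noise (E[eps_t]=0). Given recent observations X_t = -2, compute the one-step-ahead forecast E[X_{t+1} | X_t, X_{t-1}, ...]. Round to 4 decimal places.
E[X_{t+1} \mid \mathcal F_t] = -0.3160

For an AR(p) model X_t = c + sum_i phi_i X_{t-i} + eps_t, the
one-step-ahead conditional mean is
  E[X_{t+1} | X_t, ...] = c + sum_i phi_i X_{t+1-i}.
Substitute known values:
  E[X_{t+1} | ...] = (0.158) * (-2)
                   = -0.3160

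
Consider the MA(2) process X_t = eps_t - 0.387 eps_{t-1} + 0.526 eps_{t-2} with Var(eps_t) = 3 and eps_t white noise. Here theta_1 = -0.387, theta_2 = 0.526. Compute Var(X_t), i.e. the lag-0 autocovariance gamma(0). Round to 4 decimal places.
\gamma(0) = 4.2793

For an MA(q) process X_t = eps_t + sum_i theta_i eps_{t-i} with
Var(eps_t) = sigma^2, the variance is
  gamma(0) = sigma^2 * (1 + sum_i theta_i^2).
  sum_i theta_i^2 = (-0.387)^2 + (0.526)^2 = 0.149769 + 0.276676 = 0.426445.
  gamma(0) = 3 * (1 + 0.426445) = 3 * 1.426445 = 4.279335, which rounds to 4.2793.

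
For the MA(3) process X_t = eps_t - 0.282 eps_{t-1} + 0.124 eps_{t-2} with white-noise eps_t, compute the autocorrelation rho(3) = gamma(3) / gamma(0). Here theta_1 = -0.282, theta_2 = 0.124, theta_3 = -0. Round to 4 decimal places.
\rho(3) = 0.0000

For an MA(q) process with theta_0 = 1, the autocovariance is
  gamma(k) = sigma^2 * sum_{i=0..q-k} theta_i * theta_{i+k},
and rho(k) = gamma(k) / gamma(0). Sigma^2 cancels.
  numerator   = (1)*(-0) = 0.
  denominator = (1)^2 + (-0.282)^2 + (0.124)^2 + (-0)^2 = 1.0949.
  rho(3) = 0 / 1.0949 = 0.0000.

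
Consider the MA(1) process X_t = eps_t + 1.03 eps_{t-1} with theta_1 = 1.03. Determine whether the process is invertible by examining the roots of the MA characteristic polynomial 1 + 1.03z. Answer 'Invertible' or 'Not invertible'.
\text{Not invertible}

The MA(q) characteristic polynomial is P(z) = 1 + 1.03z.
Invertibility requires all roots to lie outside the unit circle, i.e. |z| > 1 for every root.
This is linear in z: 1 + (1.03) z = 0  =>  z = -1/(1.03) = -0.970874,  |z| = 0.970874.
Moduli of all roots: 0.9709.
All moduli strictly greater than 1? No.
Verdict: Not invertible.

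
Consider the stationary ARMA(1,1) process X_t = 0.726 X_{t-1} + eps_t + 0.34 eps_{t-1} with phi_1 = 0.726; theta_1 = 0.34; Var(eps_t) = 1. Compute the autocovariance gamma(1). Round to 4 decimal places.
\gamma(1) = 2.8105

Multiply the model equation by X_{t-k} and take expectations. With theta_0 = psi_0 = 1 and psi_j the MA(infinity) weights, this gives
  gamma(k) - sum_i phi_i gamma(k-i) = c_k,
  c_k = sigma^2 * sum_{j=k..q} theta_j psi_{j-k}   (c_k = 0 for k > q),
using gamma(-m) = gamma(m).
psi-weights needed (psi_j = theta_j + sum_i phi_i psi_{j-i}):
  psi_1 = theta_1 + phi_1 = 0.34 + (0.726) = 1.066
Right-hand sides:
  c_0 = sigma^2 (1 + theta_1 psi_1) = 1 * (1 + (0.34)(1.066)) = 1 * 1.36244 = 1.36244
  c_1 = sigma^2 theta_1 = 1 * (0.34) = 0.34
  c_2 = 0
Equations for k = 0 and k = 1 (AR order 1):
  gamma(0) = phi_1 gamma(1) + c_0
  gamma(1) = phi_1 gamma(0) + c_1
Substituting the second into the first: gamma(0) (1 - phi_1^2) = c_0 + phi_1 c_1, so
  gamma(0) = (c_0 + phi_1 c_1) / (1 - phi_1^2) = (1.36244 + (0.726)(0.34)) / (1 - (0.726)^2) = 1.60928 / 0.472924 = 3.40283.
  gamma(1) = phi_1 gamma(0) + c_1 = (0.726)(3.40283) + (0.34) = 2.810455.
Therefore gamma(1) = 2.8105 (to 4 decimal places).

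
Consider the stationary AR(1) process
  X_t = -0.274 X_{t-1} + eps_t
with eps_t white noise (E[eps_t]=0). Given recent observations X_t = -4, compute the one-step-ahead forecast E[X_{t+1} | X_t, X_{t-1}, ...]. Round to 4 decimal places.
E[X_{t+1} \mid \mathcal F_t] = 1.0960

For an AR(p) model X_t = c + sum_i phi_i X_{t-i} + eps_t, the
one-step-ahead conditional mean is
  E[X_{t+1} | X_t, ...] = c + sum_i phi_i X_{t+1-i}.
Substitute known values:
  E[X_{t+1} | ...] = (-0.274) * (-4)
                   = 1.0960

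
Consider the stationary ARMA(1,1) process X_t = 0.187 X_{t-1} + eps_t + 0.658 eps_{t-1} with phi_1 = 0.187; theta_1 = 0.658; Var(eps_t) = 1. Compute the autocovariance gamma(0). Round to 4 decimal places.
\gamma(0) = 1.7399

Multiply the model equation by X_{t-k} and take expectations. With theta_0 = psi_0 = 1 and psi_j the MA(infinity) weights, this gives
  gamma(k) - sum_i phi_i gamma(k-i) = c_k,
  c_k = sigma^2 * sum_{j=k..q} theta_j psi_{j-k}   (c_k = 0 for k > q),
using gamma(-m) = gamma(m).
psi-weights needed (psi_j = theta_j + sum_i phi_i psi_{j-i}):
  psi_1 = theta_1 + phi_1 = 0.658 + (0.187) = 0.845
Right-hand sides:
  c_0 = sigma^2 (1 + theta_1 psi_1) = 1 * (1 + (0.658)(0.845)) = 1 * 1.55601 = 1.55601
  c_1 = sigma^2 theta_1 = 1 * (0.658) = 0.658
  c_2 = 0
Equations for k = 0 and k = 1 (AR order 1):
  gamma(0) = phi_1 gamma(1) + c_0
  gamma(1) = phi_1 gamma(0) + c_1
Substituting the second into the first: gamma(0) (1 - phi_1^2) = c_0 + phi_1 c_1, so
  gamma(0) = (c_0 + phi_1 c_1) / (1 - phi_1^2) = (1.55601 + (0.187)(0.658)) / (1 - (0.187)^2) = 1.679056 / 0.965031 = 1.739899.
Therefore gamma(0) = 1.7399 (to 4 decimal places).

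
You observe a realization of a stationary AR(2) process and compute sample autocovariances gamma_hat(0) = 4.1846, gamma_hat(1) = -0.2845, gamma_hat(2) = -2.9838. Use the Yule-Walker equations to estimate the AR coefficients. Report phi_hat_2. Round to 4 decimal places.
\hat\phi_{2} = -0.7210

The Yule-Walker equations for an AR(p) process read, in matrix form,
  Gamma_p phi = r_p,   with   (Gamma_p)_{ij} = gamma(|i - j|),
                       (r_p)_i = gamma(i),   i,j = 1..p.
Substitute the sample gammas (Toeplitz matrix and right-hand side of size 2):
  Gamma_p = [[4.1846, -0.2845], [-0.2845, 4.1846]]
  r_p     = [-0.2845, -2.9838]
Written out:
  4.1846 phi_1 - 0.2845 phi_2 = -0.2845
  -0.2845 phi_1 + 4.1846 phi_2 = -2.9838
Solve by Cramer's rule:
  det = gamma(0)^2 - gamma(1)^2 = (4.1846)^2 - (-0.2845)^2 = 17.51087716 - 0.08094025 = 17.42993691
  phi_hat_1 = [gamma(1) gamma(0) - gamma(1) gamma(2)] / det = [(-0.2845)(4.1846) - (-0.2845)(-2.9838)] / 17.42993691 = -2.0394098 / 17.42993691 = -0.117
  phi_hat_2 = [gamma(0) gamma(2) - gamma(1)^2] / det = [(4.1846)(-2.9838) - (-0.2845)^2] / 17.42993691 = -12.56694973 / 17.42993691 = -0.721
So phi_hat = [-0.1170, -0.7210].
Therefore phi_hat_2 = -0.7210.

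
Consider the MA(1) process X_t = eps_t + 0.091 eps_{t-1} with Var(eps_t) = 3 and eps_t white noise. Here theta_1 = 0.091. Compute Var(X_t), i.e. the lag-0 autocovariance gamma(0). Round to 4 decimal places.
\gamma(0) = 3.0248

For an MA(q) process X_t = eps_t + sum_i theta_i eps_{t-i} with
Var(eps_t) = sigma^2, the variance is
  gamma(0) = sigma^2 * (1 + sum_i theta_i^2).
  sum_i theta_i^2 = (0.091)^2 = 0.008281.
  gamma(0) = 3 * (1 + 0.008281) = 3 * 1.008281 = 3.024843, which rounds to 3.0248.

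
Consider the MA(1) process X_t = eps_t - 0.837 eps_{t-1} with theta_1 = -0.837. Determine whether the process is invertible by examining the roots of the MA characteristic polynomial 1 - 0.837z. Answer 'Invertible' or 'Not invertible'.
\text{Invertible}

The MA(q) characteristic polynomial is P(z) = 1 - 0.837z.
Invertibility requires all roots to lie outside the unit circle, i.e. |z| > 1 for every root.
This is linear in z: 1 + (-0.837) z = 0  =>  z = -1/(-0.837) = 1.194743,  |z| = 1.194743.
Moduli of all roots: 1.1947.
All moduli strictly greater than 1? Yes.
Verdict: Invertible.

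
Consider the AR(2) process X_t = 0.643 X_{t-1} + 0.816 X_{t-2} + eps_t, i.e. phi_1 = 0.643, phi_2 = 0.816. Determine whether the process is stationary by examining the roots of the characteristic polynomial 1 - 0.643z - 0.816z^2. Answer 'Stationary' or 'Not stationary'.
\text{Not stationary}

The AR(p) characteristic polynomial is P(z) = 1 - 0.643z - 0.816z^2.
Stationarity requires all roots to lie outside the unit circle, i.e. |z| > 1 for every root.
Set 1 + (-0.643) z + (-0.816) z^2 = 0, i.e. a z^2 + b z + c = 0 with a = -0.816, b = -0.643, c = 1.
Discriminant D = b^2 - 4ac = (-0.643)^2 - 4*(-0.816)*1 = 0.413449 - (-3.264) = 3.677449.
D >= 0, so the roots are real: z = (-b +/- sqrt(D)) / (2a) = (0.643 +/- 1.917668) / (-1.632).
  z_1 = (0.643 + 1.917668) / (-1.632) = -1.569,   |z_1| = 1.569.
  z_2 = (0.643 - 1.917668) / (-1.632) = 0.781,   |z_2| = 0.781.
Moduli of all roots: 1.5690, 0.7810.
All moduli strictly greater than 1? No.
Verdict: Not stationary.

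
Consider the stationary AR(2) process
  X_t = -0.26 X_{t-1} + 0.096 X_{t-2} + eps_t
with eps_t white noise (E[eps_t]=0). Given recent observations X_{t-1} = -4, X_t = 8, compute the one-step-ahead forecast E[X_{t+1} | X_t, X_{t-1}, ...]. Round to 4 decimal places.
E[X_{t+1} \mid \mathcal F_t] = -2.4640

For an AR(p) model X_t = c + sum_i phi_i X_{t-i} + eps_t, the
one-step-ahead conditional mean is
  E[X_{t+1} | X_t, ...] = c + sum_i phi_i X_{t+1-i}.
Substitute known values:
  E[X_{t+1} | ...] = (-0.26) * (8) + (0.096) * (-4)
                   = -2.4640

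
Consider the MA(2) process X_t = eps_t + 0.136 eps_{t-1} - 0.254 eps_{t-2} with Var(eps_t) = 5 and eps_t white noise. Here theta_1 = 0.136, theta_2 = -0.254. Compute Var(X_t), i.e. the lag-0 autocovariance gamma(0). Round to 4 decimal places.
\gamma(0) = 5.4151

For an MA(q) process X_t = eps_t + sum_i theta_i eps_{t-i} with
Var(eps_t) = sigma^2, the variance is
  gamma(0) = sigma^2 * (1 + sum_i theta_i^2).
  sum_i theta_i^2 = (0.136)^2 + (-0.254)^2 = 0.018496 + 0.064516 = 0.083012.
  gamma(0) = 5 * (1 + 0.083012) = 5 * 1.083012 = 5.41506, which rounds to 5.4151.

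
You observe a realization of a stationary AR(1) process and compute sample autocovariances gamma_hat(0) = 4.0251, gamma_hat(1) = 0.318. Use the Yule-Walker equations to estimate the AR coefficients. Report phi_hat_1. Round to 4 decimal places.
\hat\phi_{1} = 0.0790

The Yule-Walker equations for an AR(p) process read, in matrix form,
  Gamma_p phi = r_p,   with   (Gamma_p)_{ij} = gamma(|i - j|),
                       (r_p)_i = gamma(i),   i,j = 1..p.
Substitute the sample gammas (Toeplitz matrix and right-hand side of size 1):
  Gamma_p = [[4.0251]]
  r_p     = [0.318]
With p = 1 this is the single equation gamma(0) phi_1 = gamma(1):
  phi_hat_1 = gamma(1) / gamma(0) = 0.318 / 4.0251 = 0.0790.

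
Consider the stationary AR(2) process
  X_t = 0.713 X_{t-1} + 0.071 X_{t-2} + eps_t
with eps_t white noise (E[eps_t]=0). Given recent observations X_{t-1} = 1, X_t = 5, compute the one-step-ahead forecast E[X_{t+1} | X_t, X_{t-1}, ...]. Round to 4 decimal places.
E[X_{t+1} \mid \mathcal F_t] = 3.6360

For an AR(p) model X_t = c + sum_i phi_i X_{t-i} + eps_t, the
one-step-ahead conditional mean is
  E[X_{t+1} | X_t, ...] = c + sum_i phi_i X_{t+1-i}.
Substitute known values:
  E[X_{t+1} | ...] = (0.713) * (5) + (0.071) * (1)
                   = 3.6360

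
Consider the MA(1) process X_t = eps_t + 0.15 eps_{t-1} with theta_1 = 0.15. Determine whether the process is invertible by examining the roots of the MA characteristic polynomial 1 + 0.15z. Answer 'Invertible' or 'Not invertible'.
\text{Invertible}

The MA(q) characteristic polynomial is P(z) = 1 + 0.15z.
Invertibility requires all roots to lie outside the unit circle, i.e. |z| > 1 for every root.
This is linear in z: 1 + (0.15) z = 0  =>  z = -1/(0.15) = -6.666667,  |z| = 6.666667.
Moduli of all roots: 6.6667.
All moduli strictly greater than 1? Yes.
Verdict: Invertible.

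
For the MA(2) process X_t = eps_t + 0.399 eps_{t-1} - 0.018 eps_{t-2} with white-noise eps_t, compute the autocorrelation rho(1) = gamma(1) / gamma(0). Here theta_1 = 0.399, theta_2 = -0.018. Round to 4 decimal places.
\rho(1) = 0.3379

For an MA(q) process with theta_0 = 1, the autocovariance is
  gamma(k) = sigma^2 * sum_{i=0..q-k} theta_i * theta_{i+k},
and rho(k) = gamma(k) / gamma(0). Sigma^2 cancels.
  numerator   = (1)*(0.399) + (0.399)*(-0.018) = 0.391818.
  denominator = (1)^2 + (0.399)^2 + (-0.018)^2 = 1.159525.
  rho(1) = 0.391818 / 1.159525 = 0.3379.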